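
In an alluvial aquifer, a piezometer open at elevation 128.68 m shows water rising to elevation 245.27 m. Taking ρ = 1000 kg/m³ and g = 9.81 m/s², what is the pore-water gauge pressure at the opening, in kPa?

P ≈ 1140 kPa

Pressure head ψ = h − z = 245.27 − 128.68 = 116.59 m.
P = ρgψ = 1000 × 9.81 × 116.59 = 1143748 Pa ≈ 1140 kPa.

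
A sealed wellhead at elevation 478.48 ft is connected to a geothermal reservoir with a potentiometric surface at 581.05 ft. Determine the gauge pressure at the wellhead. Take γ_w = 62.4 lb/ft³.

P ≈ 44.4 psi

Head above the cap: Δh = 581.05 − 478.48 = 102.57 ft.
P = γΔh/144 = 62.4 × 102.57 / 144 = 44.4 psi.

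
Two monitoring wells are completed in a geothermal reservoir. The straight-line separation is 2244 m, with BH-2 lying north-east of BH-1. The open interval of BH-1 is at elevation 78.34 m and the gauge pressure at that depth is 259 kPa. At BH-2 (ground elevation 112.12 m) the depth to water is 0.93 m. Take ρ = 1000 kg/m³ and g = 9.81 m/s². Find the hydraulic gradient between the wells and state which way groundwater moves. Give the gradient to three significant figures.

Pressure head at BH-1: ψ = P/(ρg) = 259×1000 / (1000 × 9.81) = 26.40 m.
Total head at BH-1: h = z + ψ = 78.34 + 26.40 = 104.74 m.
Total head at BH-2: h = 112.12 − 0.93 = 111.19 m.
Head difference: h(BH-1) − h(BH-2) = 104.74 − 111.19 = -6.45 m.
Hydraulic gradient: i = |Δh| / L = 6.45 / 2244 = 0.00287.
Flow is from higher to lower head: from BH-2 toward BH-1, i.e. toward the south-west.

i ≈ 0.00287; groundwater flows toward the south-west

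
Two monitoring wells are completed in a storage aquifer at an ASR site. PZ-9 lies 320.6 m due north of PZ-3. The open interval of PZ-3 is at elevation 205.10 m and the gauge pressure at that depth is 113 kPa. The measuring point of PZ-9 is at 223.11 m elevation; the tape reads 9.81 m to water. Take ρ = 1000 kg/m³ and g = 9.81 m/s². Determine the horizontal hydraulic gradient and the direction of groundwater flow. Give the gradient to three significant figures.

Pressure head at PZ-3: ψ = P/(ρg) = 113×1000 / (1000 × 9.81) = 11.52 m.
Total head at PZ-3: h = z + ψ = 205.10 + 11.52 = 216.62 m.
Total head at PZ-9: h = 223.11 − 9.81 = 213.30 m.
Head difference: h(PZ-3) − h(PZ-9) = 216.62 − 213.30 = 3.32 m.
Hydraulic gradient: i = |Δh| / L = 3.32 / 320.6 = 0.0104.
Flow is from higher to lower head: from PZ-3 toward PZ-9, i.e. toward the north.

i ≈ 0.0104; groundwater flows toward the north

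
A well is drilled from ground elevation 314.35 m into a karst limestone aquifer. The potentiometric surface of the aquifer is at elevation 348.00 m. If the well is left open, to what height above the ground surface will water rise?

Water rises to the potentiometric surface, so the rise above ground = 348.00 − 314.35 = 33.65 m.

≈ 33.65 m above ground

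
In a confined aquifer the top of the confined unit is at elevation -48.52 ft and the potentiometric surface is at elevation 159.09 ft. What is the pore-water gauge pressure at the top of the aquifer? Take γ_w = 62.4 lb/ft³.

P ≈ 90.0 psi

Pressure head at the aquifer top: ψ = h − z = 159.09 − (-48.52) = 207.61 ft.
P = γψ/144 = 62.4 × 207.61 / 144 = 90.0 psi.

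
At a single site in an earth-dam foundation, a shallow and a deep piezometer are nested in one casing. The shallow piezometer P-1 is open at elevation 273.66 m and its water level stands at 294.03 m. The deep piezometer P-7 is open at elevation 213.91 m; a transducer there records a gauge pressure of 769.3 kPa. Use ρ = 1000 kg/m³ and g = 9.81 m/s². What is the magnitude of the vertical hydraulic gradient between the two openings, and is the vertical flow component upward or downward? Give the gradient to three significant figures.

|i_v| ≈ 0.0285; vertical flow is downward

Total head at P-1: h = 294.03 m (water level in the standpipe).
Pressure head at P-7: ψ = P/(ρg) = 769.3×1000 / (1000 × 9.81) = 78.42 m.
Total head at P-7: h = z + ψ = 213.91 + 78.42 = 292.33 m.
Δh = h(P-1) − h(P-7) = 294.03 − 292.33 = 1.70 m.
Vertical separation Δz = 273.66 − 213.91 = 59.75 m.
|i_v| = |Δh| / Δz = 1.70 / 59.75 = 0.0285.
Head is higher in the shallow piezometer, so vertical flow is downward (recharge condition).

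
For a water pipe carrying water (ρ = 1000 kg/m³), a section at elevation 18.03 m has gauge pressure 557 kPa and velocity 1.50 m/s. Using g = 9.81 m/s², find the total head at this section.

Pressure head ψ = P/(ρg) = 557×1000 / (1000 × 9.81) = 56.78 m.
Velocity head = v²/(2g) = 1.50² / (2 × 9.81) = 0.115 m.
h = z + ψ + v²/(2g) = 18.03 + 56.78 + 0.115 = 74.92 m.

h ≈ 74.92 m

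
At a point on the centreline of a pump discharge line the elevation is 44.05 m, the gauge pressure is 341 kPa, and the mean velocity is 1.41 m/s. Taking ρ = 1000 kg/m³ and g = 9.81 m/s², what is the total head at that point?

h ≈ 78.91 m

Pressure head ψ = P/(ρg) = 341×1000 / (1000 × 9.81) = 34.76 m.
Velocity head = v²/(2g) = 1.41² / (2 × 9.81) = 0.101 m.
h = z + ψ + v²/(2g) = 44.05 + 34.76 + 0.101 = 78.91 m.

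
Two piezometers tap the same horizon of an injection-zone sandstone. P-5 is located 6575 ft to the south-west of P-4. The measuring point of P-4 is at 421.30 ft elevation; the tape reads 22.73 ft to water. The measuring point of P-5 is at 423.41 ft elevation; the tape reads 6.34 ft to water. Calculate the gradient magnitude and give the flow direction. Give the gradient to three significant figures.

Total head at P-4: h = 421.30 − 22.73 = 398.57 ft.
Total head at P-5: h = 423.41 − 6.34 = 417.07 ft.
Head difference: h(P-4) − h(P-5) = 398.57 − 417.07 = -18.50 ft.
Hydraulic gradient: i = |Δh| / L = 18.50 / 6575 = 0.00281.
Flow is from higher to lower head: from P-5 toward P-4, i.e. toward the north-east.

i ≈ 0.00281; groundwater flows toward the north-east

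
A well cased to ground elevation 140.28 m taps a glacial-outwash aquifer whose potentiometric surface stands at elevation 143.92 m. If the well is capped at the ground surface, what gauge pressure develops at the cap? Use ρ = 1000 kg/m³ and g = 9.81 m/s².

P ≈ 35.7 kPa

Head above the cap: Δh = 143.92 − 140.28 = 3.64 m.
P = ρgΔh = 1000 × 9.81 × 3.64 = 35708 Pa ≈ 35.7 kPa.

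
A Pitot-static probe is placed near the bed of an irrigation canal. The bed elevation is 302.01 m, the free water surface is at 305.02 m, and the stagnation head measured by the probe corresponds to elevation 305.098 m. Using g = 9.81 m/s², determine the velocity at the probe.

v ≈ 1.24 m/s

Near the bed, under hydrostatic conditions, the piezometric head (z + ψ) equals the free-surface elevation, 305.02 m.
Velocity head = total − piezometric = 305.098 − 305.02 = 0.078 m.
v = √(2g·h_v) = √(2 × 9.81 × 0.078) = 1.24 m/s.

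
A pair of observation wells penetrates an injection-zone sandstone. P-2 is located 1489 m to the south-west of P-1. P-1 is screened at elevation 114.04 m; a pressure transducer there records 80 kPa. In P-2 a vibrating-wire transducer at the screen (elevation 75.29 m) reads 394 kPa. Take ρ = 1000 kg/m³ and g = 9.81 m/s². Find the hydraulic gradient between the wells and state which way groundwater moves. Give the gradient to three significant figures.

Pressure head at P-1: ψ = P/(ρg) = 80×1000 / (1000 × 9.81) = 8.15 m.
Total head at P-1: h = z + ψ = 114.04 + 8.15 = 122.19 m.
Pressure head at P-2: ψ = P/(ρg) = 394×1000 / (1000 × 9.81) = 40.16 m.
Total head at P-2: h = z + ψ = 75.29 + 40.16 = 115.45 m.
Head difference: h(P-1) − h(P-2) = 122.19 − 115.45 = 6.74 m.
Hydraulic gradient: i = |Δh| / L = 6.74 / 1489 = 0.00453.
Flow is from higher to lower head: from P-1 toward P-2, i.e. toward the south-west.

i ≈ 0.00453; groundwater flows toward the south-west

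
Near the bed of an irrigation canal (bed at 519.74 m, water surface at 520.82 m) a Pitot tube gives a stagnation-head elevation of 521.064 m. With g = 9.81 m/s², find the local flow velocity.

Near the bed, under hydrostatic conditions, the piezometric head (z + ψ) equals the free-surface elevation, 520.82 m.
Velocity head = total − piezometric = 521.064 − 520.82 = 0.244 m.
v = √(2g·h_v) = √(2 × 9.81 × 0.244) = 2.19 m/s.

v ≈ 2.19 m/s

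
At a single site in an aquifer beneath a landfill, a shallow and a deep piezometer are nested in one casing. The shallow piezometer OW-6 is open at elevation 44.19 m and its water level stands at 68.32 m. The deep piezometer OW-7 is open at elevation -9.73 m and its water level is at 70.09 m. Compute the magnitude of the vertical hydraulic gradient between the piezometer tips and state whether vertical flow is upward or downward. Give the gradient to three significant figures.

|i_v| ≈ 0.0328; vertical flow is upward

Total head at OW-6: h = 68.32 m (water level in the standpipe).
Total head at OW-7: h = 70.09 m.
Δh = h(OW-6) − h(OW-7) = 68.32 − 70.09 = -1.77 m.
Vertical separation Δz = 44.19 − (-9.73) = 53.92 m.
|i_v| = |Δh| / Δz = 1.77 / 53.92 = 0.0328.
Head is higher in the deep piezometer, so vertical flow is upward (discharge condition).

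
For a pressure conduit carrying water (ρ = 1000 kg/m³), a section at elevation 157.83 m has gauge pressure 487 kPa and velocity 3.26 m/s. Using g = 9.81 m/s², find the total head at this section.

Pressure head ψ = P/(ρg) = 487×1000 / (1000 × 9.81) = 49.64 m.
Velocity head = v²/(2g) = 3.26² / (2 × 9.81) = 0.542 m.
h = z + ψ + v²/(2g) = 157.83 + 49.64 + 0.542 = 208.01 m.

h ≈ 208.01 m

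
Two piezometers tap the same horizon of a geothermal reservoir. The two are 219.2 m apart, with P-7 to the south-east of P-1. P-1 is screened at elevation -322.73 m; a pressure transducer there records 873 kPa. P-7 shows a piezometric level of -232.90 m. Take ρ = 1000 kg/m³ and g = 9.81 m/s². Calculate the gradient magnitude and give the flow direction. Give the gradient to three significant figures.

i ≈ 0.00383; groundwater flows toward the north-west

Pressure head at P-1: ψ = P/(ρg) = 873×1000 / (1000 × 9.81) = 88.99 m.
Total head at P-1: h = z + ψ = -322.73 + 88.99 = -233.74 m.
Total head at P-7: h = -232.90 m (water level in the piezometer is the total head).
Head difference: h(P-1) − h(P-7) = -233.74 − (-232.90) = -0.84 m.
Hydraulic gradient: i = |Δh| / L = 0.84 / 219.2 = 0.00383.
Flow is from higher to lower head: from P-7 toward P-1, i.e. toward the north-west.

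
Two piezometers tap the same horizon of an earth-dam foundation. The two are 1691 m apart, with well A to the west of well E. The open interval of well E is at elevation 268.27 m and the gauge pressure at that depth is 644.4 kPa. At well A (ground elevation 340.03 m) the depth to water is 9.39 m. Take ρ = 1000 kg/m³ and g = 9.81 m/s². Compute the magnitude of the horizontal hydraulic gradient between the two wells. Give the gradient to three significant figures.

Pressure head at well E: ψ = P/(ρg) = 644.4×1000 / (1000 × 9.81) = 65.69 m.
Total head at well E: h = z + ψ = 268.27 + 65.69 = 333.96 m.
Total head at well A: h = 340.03 − 9.39 = 330.64 m.
Head difference: h(well E) − h(well A) = 333.96 − 330.64 = 3.32 m.
Hydraulic gradient: i = |Δh| / L = 3.32 / 1691 = 0.00196.

i ≈ 0.00196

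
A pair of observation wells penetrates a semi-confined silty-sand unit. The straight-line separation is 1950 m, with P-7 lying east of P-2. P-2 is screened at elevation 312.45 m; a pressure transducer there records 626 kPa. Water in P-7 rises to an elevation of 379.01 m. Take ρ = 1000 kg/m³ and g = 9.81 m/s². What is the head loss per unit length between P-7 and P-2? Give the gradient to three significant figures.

i ≈ 0.00141 m/m

Pressure head at P-2: ψ = P/(ρg) = 626×1000 / (1000 × 9.81) = 63.81 m.
Total head at P-2: h = z + ψ = 312.45 + 63.81 = 376.26 m.
Total head at P-7: h = 379.01 m (water level in the piezometer is the total head).
Head difference: h(P-2) − h(P-7) = 376.26 − 379.01 = -2.75 m.
Hydraulic gradient: i = |Δh| / L = 2.75 / 1950 = 0.00141.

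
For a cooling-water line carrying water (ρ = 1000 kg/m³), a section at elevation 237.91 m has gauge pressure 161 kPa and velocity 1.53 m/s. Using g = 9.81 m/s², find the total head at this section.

h ≈ 254.44 m

Pressure head ψ = P/(ρg) = 161×1000 / (1000 × 9.81) = 16.41 m.
Velocity head = v²/(2g) = 1.53² / (2 × 9.81) = 0.119 m.
h = z + ψ + v²/(2g) = 237.91 + 16.41 + 0.119 = 254.44 m.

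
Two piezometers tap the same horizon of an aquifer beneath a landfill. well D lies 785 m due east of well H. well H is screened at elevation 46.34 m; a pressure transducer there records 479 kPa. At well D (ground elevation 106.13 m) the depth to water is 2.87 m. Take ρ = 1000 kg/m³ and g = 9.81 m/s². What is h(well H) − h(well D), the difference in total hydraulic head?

Δh ≈ -8.09 m

Pressure head at well H: ψ = P/(ρg) = 479×1000 / (1000 × 9.81) = 48.83 m.
Total head at well H: h = z + ψ = 46.34 + 48.83 = 95.17 m.
Total head at well D: h = 106.13 − 2.87 = 103.26 m.
Head difference: h(well H) − h(well D) = 95.17 − 103.26 = -8.09 m.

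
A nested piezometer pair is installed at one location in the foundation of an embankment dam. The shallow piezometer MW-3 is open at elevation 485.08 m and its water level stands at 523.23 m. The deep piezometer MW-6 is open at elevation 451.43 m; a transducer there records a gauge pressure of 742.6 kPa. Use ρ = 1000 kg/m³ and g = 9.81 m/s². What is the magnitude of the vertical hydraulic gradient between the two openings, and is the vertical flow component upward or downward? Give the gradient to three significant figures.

Total head at MW-3: h = 523.23 m (water level in the standpipe).
Pressure head at MW-6: ψ = P/(ρg) = 742.6×1000 / (1000 × 9.81) = 75.70 m.
Total head at MW-6: h = z + ψ = 451.43 + 75.70 = 527.13 m.
Δh = h(MW-3) − h(MW-6) = 523.23 − 527.13 = -3.90 m.
Vertical separation Δz = 485.08 − 451.43 = 33.65 m.
|i_v| = |Δh| / Δz = 3.90 / 33.65 = 0.116.
Head is higher in the deep piezometer, so vertical flow is upward (discharge condition).

|i_v| ≈ 0.116; vertical flow is upward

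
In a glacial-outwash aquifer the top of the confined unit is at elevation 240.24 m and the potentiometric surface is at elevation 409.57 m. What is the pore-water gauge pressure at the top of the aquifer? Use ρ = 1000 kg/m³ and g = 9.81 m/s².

P ≈ 1660 kPa

Pressure head at the aquifer top: ψ = h − z = 409.57 − 240.24 = 169.33 m.
P = ρgψ = 1000 × 9.81 × 169.33 = 1661127 Pa ≈ 1660 kPa.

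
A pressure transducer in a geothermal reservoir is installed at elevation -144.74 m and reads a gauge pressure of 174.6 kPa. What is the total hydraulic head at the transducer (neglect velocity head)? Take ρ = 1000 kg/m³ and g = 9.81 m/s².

ψ = P/(ρg) = 174.6×1000 / (1000 × 9.81) = 17.80 m.
h = z + ψ = -144.74 + 17.80 = -126.94 m.

h ≈ -126.94 m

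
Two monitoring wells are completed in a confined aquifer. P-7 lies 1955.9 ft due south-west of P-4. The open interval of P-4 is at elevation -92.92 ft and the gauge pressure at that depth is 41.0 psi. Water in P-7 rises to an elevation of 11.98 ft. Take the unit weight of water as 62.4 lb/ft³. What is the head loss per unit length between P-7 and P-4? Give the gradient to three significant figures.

Pressure head at P-4: ψ = 144·P/γ = 144 × 41.0 / 62.4 = 94.62 ft.
Total head at P-4: h = z + ψ = -92.92 + 94.62 = 1.70 ft.
Total head at P-7: h = 11.98 ft (water level in the piezometer is the total head).
Head difference: h(P-4) − h(P-7) = 1.70 − 11.98 = -10.28 ft.
Hydraulic gradient: i = |Δh| / L = 10.28 / 1955.9 = 0.00526.

i ≈ 0.00526 ft/ft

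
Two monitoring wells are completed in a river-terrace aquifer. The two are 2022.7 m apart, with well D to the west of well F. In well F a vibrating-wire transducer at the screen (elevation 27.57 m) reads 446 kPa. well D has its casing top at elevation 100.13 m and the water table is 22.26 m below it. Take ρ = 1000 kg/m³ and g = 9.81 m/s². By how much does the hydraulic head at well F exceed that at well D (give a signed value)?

Δh ≈ -4.84 m

Pressure head at well F: ψ = P/(ρg) = 446×1000 / (1000 × 9.81) = 45.46 m.
Total head at well F: h = z + ψ = 27.57 + 45.46 = 73.03 m.
Total head at well D: h = 100.13 − 22.26 = 77.87 m.
Head difference: h(well F) − h(well D) = 73.03 − 77.87 = -4.84 m.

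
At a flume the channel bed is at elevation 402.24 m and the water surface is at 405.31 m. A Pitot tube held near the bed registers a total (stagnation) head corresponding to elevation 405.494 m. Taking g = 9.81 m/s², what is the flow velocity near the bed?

Near the bed, under hydrostatic conditions, the piezometric head (z + ψ) equals the free-surface elevation, 405.31 m.
Velocity head = total − piezometric = 405.494 − 405.31 = 0.184 m.
v = √(2g·h_v) = √(2 × 9.81 × 0.184) = 1.90 m/s.

v ≈ 1.90 m/s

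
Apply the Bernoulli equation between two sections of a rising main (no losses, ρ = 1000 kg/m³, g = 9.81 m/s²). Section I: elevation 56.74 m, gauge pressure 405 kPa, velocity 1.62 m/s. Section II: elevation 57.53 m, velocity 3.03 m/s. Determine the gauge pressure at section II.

Pressure head at I: ψ₁ = P₁/(ρg) = 405×1000 / (1000 × 9.81) = 41.28 m.
Velocity heads: v₁²/2g = 1.62²/19.62 = 0.134 m; v₂²/2g = 3.03²/19.62 = 0.468 m.
Total head H = z₁ + ψ₁ + v₁²/2g = 56.74 + 41.28 + 0.134 = 98.15 m.
ψ₂ = H − z₂ − v₂²/2g = 98.15 − 57.53 − 0.468 = 40.15 m.
P₂ = ρgψ₂ = 1000 × 9.81 × 40.15 ≈ 394 kPa.

P₂ ≈ 394 kPa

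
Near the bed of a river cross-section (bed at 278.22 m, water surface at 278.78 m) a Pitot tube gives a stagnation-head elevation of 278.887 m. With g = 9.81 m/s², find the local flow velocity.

v ≈ 1.45 m/s

Near the bed, under hydrostatic conditions, the piezometric head (z + ψ) equals the free-surface elevation, 278.78 m.
Velocity head = total − piezometric = 278.887 − 278.78 = 0.107 m.
v = √(2g·h_v) = √(2 × 9.81 × 0.107) = 1.45 m/s.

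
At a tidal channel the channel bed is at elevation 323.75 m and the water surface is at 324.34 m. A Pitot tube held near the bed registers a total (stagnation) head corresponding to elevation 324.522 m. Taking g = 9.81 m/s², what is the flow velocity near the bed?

v ≈ 1.89 m/s

Near the bed, under hydrostatic conditions, the piezometric head (z + ψ) equals the free-surface elevation, 324.34 m.
Velocity head = total − piezometric = 324.522 − 324.34 = 0.182 m.
v = √(2g·h_v) = √(2 × 9.81 × 0.182) = 1.89 m/s.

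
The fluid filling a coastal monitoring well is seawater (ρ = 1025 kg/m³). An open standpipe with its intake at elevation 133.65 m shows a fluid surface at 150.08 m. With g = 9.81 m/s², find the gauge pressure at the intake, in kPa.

Pressure head ψ = h − z = 150.08 − 133.65 = 16.43 m.
P = ρgψ = 1025 × 9.81 × 16.43 = 165208 Pa ≈ 165 kPa.

P ≈ 165 kPa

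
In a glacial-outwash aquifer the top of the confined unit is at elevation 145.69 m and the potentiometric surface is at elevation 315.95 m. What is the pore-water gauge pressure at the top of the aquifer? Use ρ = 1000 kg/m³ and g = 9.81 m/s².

Pressure head at the aquifer top: ψ = h − z = 315.95 − 145.69 = 170.26 m.
P = ρgψ = 1000 × 9.81 × 170.26 = 1670251 Pa ≈ 1670 kPa.

P ≈ 1670 kPa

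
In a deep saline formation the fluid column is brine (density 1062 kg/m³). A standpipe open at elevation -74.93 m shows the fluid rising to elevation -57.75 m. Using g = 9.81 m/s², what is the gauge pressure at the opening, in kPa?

P ≈ 179 kPa

Pressure head ψ = h − z = -57.75 − (-74.93) = 17.18 m.
P = ρgψ = 1062 × 9.81 × 17.18 = 178985 Pa ≈ 179 kPa.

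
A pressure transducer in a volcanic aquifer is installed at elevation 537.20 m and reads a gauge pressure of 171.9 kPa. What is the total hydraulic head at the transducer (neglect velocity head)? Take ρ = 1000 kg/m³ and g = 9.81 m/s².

h ≈ 554.72 m

ψ = P/(ρg) = 171.9×1000 / (1000 × 9.81) = 17.52 m.
h = z + ψ = 537.20 + 17.52 = 554.72 m.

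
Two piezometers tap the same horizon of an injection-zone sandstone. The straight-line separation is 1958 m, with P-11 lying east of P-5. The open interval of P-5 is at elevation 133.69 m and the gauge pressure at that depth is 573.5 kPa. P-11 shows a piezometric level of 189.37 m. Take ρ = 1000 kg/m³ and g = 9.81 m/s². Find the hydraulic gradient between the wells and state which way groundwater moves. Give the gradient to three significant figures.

i ≈ 0.00142; groundwater flows toward the east

Pressure head at P-5: ψ = P/(ρg) = 573.5×1000 / (1000 × 9.81) = 58.46 m.
Total head at P-5: h = z + ψ = 133.69 + 58.46 = 192.15 m.
Total head at P-11: h = 189.37 m (water level in the piezometer is the total head).
Head difference: h(P-5) − h(P-11) = 192.15 − 189.37 = 2.78 m.
Hydraulic gradient: i = |Δh| / L = 2.78 / 1958 = 0.00142.
Flow is from higher to lower head: from P-5 toward P-11, i.e. toward the east.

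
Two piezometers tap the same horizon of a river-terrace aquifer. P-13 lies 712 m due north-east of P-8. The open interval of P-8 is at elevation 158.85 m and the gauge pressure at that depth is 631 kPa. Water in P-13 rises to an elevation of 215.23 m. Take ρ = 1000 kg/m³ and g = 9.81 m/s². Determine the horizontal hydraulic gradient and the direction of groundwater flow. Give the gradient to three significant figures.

Pressure head at P-8: ψ = P/(ρg) = 631×1000 / (1000 × 9.81) = 64.32 m.
Total head at P-8: h = z + ψ = 158.85 + 64.32 = 223.17 m.
Total head at P-13: h = 215.23 m (water level in the piezometer is the total head).
Head difference: h(P-8) − h(P-13) = 223.17 − 215.23 = 7.94 m.
Hydraulic gradient: i = |Δh| / L = 7.94 / 712 = 0.0112.
Flow is from higher to lower head: from P-8 toward P-13, i.e. toward the north-east.

i ≈ 0.0112; groundwater flows toward the north-east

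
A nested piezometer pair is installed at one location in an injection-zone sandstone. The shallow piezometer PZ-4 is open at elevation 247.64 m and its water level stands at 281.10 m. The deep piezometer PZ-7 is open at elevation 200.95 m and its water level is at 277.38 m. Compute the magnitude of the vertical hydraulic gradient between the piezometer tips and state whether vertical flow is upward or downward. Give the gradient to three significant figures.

|i_v| ≈ 0.0797; vertical flow is downward

Total head at PZ-4: h = 281.10 m (water level in the standpipe).
Total head at PZ-7: h = 277.38 m.
Δh = h(PZ-4) − h(PZ-7) = 281.10 − 277.38 = 3.72 m.
Vertical separation Δz = 247.64 − 200.95 = 46.69 m.
|i_v| = |Δh| / Δz = 3.72 / 46.69 = 0.0797.
Head is higher in the shallow piezometer, so vertical flow is downward (recharge condition).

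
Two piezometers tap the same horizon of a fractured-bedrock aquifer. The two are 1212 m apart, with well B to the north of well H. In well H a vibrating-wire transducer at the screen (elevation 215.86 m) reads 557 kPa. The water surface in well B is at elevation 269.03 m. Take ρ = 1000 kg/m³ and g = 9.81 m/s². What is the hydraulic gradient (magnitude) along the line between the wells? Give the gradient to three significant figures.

i ≈ 0.00298

Pressure head at well H: ψ = P/(ρg) = 557×1000 / (1000 × 9.81) = 56.78 m.
Total head at well H: h = z + ψ = 215.86 + 56.78 = 272.64 m.
Total head at well B: h = 269.03 m (water level in the piezometer is the total head).
Head difference: h(well H) − h(well B) = 272.64 − 269.03 = 3.61 m.
Hydraulic gradient: i = |Δh| / L = 3.61 / 1212 = 0.00298.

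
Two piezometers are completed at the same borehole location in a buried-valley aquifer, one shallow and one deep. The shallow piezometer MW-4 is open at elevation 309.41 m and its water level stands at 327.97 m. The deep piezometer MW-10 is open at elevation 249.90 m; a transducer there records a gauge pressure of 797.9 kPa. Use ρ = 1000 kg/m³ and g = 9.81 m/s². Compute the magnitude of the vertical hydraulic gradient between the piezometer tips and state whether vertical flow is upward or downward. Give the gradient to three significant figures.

|i_v| ≈ 0.0549; vertical flow is upward

Total head at MW-4: h = 327.97 m (water level in the standpipe).
Pressure head at MW-10: ψ = P/(ρg) = 797.9×1000 / (1000 × 9.81) = 81.34 m.
Total head at MW-10: h = z + ψ = 249.90 + 81.34 = 331.24 m.
Δh = h(MW-4) − h(MW-10) = 327.97 − 331.24 = -3.27 m.
Vertical separation Δz = 309.41 − 249.90 = 59.51 m.
|i_v| = |Δh| / Δz = 3.27 / 59.51 = 0.0549.
Head is higher in the deep piezometer, so vertical flow is upward (discharge condition).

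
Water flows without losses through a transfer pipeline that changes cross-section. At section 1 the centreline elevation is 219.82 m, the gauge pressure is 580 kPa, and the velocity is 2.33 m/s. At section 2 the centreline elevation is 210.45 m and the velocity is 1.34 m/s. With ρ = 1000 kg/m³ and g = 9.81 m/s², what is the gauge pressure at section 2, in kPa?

Pressure head at 1: ψ₁ = P₁/(ρg) = 580×1000 / (1000 × 9.81) = 59.12 m.
Velocity heads: v₁²/2g = 2.33²/19.62 = 0.277 m; v₂²/2g = 1.34²/19.62 = 0.092 m.
Total head H = z₁ + ψ₁ + v₁²/2g = 219.82 + 59.12 + 0.277 = 279.22 m.
ψ₂ = H − z₂ − v₂²/2g = 279.22 − 210.45 − 0.092 = 68.68 m.
P₂ = ρgψ₂ = 1000 × 9.81 × 68.68 ≈ 674 kPa.

P₂ ≈ 674 kPa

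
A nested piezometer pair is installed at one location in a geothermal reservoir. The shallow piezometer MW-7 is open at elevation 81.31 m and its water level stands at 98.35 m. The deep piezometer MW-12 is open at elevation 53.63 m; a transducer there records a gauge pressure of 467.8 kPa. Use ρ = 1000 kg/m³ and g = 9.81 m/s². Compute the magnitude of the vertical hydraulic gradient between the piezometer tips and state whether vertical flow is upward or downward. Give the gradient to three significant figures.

Total head at MW-7: h = 98.35 m (water level in the standpipe).
Pressure head at MW-12: ψ = P/(ρg) = 467.8×1000 / (1000 × 9.81) = 47.69 m.
Total head at MW-12: h = z + ψ = 53.63 + 47.69 = 101.32 m.
Δh = h(MW-7) − h(MW-12) = 98.35 − 101.32 = -2.97 m.
Vertical separation Δz = 81.31 − 53.63 = 27.68 m.
|i_v| = |Δh| / Δz = 2.97 / 27.68 = 0.107.
Head is higher in the deep piezometer, so vertical flow is upward (discharge condition).

|i_v| ≈ 0.107; vertical flow is upward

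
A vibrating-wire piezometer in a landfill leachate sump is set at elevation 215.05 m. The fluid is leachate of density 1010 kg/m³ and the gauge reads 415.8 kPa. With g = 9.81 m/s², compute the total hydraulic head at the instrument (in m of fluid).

h ≈ 257.02 m

ψ = P/(ρg) = 415.8×1000 / (1010 × 9.81) = 41.97 m.
h = z + ψ = 215.05 + 41.97 = 257.02 m.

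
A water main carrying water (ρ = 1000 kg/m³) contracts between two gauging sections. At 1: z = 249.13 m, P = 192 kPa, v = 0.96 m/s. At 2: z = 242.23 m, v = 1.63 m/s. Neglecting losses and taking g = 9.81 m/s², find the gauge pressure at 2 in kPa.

P₂ ≈ 259 kPa

Pressure head at 1: ψ₁ = P₁/(ρg) = 192×1000 / (1000 × 9.81) = 19.57 m.
Velocity heads: v₁²/2g = 0.96²/19.62 = 0.047 m; v₂²/2g = 1.63²/19.62 = 0.135 m.
Total head H = z₁ + ψ₁ + v₁²/2g = 249.13 + 19.57 + 0.047 = 268.75 m.
ψ₂ = H − z₂ − v₂²/2g = 268.75 − 242.23 − 0.135 = 26.39 m.
P₂ = ρgψ₂ = 1000 × 9.81 × 26.39 ≈ 259 kPa.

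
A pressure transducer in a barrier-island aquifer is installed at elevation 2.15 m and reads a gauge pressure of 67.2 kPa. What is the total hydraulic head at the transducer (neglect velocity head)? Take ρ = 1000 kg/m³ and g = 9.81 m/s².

h ≈ 9.00 m

ψ = P/(ρg) = 67.2×1000 / (1000 × 9.81) = 6.85 m.
h = z + ψ = 2.15 + 6.85 = 9.00 m.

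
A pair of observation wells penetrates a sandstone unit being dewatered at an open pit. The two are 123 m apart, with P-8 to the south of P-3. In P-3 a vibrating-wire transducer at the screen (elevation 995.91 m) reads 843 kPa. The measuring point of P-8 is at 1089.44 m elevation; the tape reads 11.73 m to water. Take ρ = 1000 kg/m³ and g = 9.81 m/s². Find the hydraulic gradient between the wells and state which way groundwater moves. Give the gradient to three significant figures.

Pressure head at P-3: ψ = P/(ρg) = 843×1000 / (1000 × 9.81) = 85.93 m.
Total head at P-3: h = z + ψ = 995.91 + 85.93 = 1081.84 m.
Total head at P-8: h = 1089.44 − 11.73 = 1077.71 m.
Head difference: h(P-3) − h(P-8) = 1081.84 − 1077.71 = 4.13 m.
Hydraulic gradient: i = |Δh| / L = 4.13 / 123 = 0.0336.
Flow is from higher to lower head: from P-3 toward P-8, i.e. toward the south.

i ≈ 0.0336; groundwater flows toward the south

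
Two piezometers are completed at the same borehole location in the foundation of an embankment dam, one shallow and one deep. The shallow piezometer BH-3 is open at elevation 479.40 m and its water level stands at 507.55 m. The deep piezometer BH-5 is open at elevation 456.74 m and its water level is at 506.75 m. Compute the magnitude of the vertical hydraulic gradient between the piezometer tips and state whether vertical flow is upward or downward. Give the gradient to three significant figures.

Total head at BH-3: h = 507.55 m (water level in the standpipe).
Total head at BH-5: h = 506.75 m.
Δh = h(BH-3) − h(BH-5) = 507.55 − 506.75 = 0.80 m.
Vertical separation Δz = 479.40 − 456.74 = 22.66 m.
|i_v| = |Δh| / Δz = 0.80 / 22.66 = 0.0353.
Head is higher in the shallow piezometer, so vertical flow is downward (recharge condition).

|i_v| ≈ 0.0353; vertical flow is downward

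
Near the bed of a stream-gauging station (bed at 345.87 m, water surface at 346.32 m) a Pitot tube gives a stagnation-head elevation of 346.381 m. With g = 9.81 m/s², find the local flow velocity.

Near the bed, under hydrostatic conditions, the piezometric head (z + ψ) equals the free-surface elevation, 346.32 m.
Velocity head = total − piezometric = 346.381 − 346.32 = 0.061 m.
v = √(2g·h_v) = √(2 × 9.81 × 0.061) = 1.09 m/s.

v ≈ 1.09 m/s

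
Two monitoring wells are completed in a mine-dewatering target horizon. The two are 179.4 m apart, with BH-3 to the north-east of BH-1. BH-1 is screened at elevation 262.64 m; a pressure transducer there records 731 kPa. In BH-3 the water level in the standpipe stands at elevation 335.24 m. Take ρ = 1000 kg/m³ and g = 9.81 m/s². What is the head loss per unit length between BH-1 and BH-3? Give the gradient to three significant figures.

i ≈ 0.0107 m/m

Pressure head at BH-1: ψ = P/(ρg) = 731×1000 / (1000 × 9.81) = 74.52 m.
Total head at BH-1: h = z + ψ = 262.64 + 74.52 = 337.16 m.
Total head at BH-3: h = 335.24 m (water level in the piezometer is the total head).
Head difference: h(BH-1) − h(BH-3) = 337.16 − 335.24 = 1.92 m.
Hydraulic gradient: i = |Δh| / L = 1.92 / 179.4 = 0.0107.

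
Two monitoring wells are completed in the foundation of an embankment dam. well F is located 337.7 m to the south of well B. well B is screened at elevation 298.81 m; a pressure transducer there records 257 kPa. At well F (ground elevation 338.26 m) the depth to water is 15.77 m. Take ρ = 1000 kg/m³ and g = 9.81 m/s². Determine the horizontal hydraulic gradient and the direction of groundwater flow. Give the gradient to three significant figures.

i ≈ 0.00746; groundwater flows toward the south

Pressure head at well B: ψ = P/(ρg) = 257×1000 / (1000 × 9.81) = 26.20 m.
Total head at well B: h = z + ψ = 298.81 + 26.20 = 325.01 m.
Total head at well F: h = 338.26 − 15.77 = 322.49 m.
Head difference: h(well B) − h(well F) = 325.01 − 322.49 = 2.52 m.
Hydraulic gradient: i = |Δh| / L = 2.52 / 337.7 = 0.00746.
Flow is from higher to lower head: from well B toward well F, i.e. toward the south.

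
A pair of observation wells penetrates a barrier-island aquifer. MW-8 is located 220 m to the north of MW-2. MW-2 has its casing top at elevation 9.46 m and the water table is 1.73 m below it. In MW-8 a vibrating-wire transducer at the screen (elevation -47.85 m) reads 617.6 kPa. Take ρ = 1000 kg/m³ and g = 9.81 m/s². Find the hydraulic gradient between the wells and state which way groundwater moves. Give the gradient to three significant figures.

Total head at MW-2: h = 9.46 − 1.73 = 7.73 m.
Pressure head at MW-8: ψ = P/(ρg) = 617.6×1000 / (1000 × 9.81) = 62.96 m.
Total head at MW-8: h = z + ψ = -47.85 + 62.96 = 15.11 m.
Head difference: h(MW-2) − h(MW-8) = 7.73 − 15.11 = -7.38 m.
Hydraulic gradient: i = |Δh| / L = 7.38 / 220 = 0.0335.
Flow is from higher to lower head: from MW-8 toward MW-2, i.e. toward the south.

i ≈ 0.0335; groundwater flows toward the south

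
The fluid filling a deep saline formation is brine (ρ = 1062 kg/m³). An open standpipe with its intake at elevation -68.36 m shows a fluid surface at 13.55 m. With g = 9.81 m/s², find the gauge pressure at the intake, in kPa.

Pressure head ψ = h − z = 13.55 − (-68.36) = 81.91 m.
P = ρgψ = 1062 × 9.81 × 81.91 = 853356 Pa ≈ 853 kPa.

P ≈ 853 kPa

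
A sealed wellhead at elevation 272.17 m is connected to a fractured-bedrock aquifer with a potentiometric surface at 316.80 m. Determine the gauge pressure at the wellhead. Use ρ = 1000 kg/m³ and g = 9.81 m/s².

Head above the cap: Δh = 316.80 − 272.17 = 44.63 m.
P = ρgΔh = 1000 × 9.81 × 44.63 = 437820 Pa ≈ 438 kPa.

P ≈ 438 kPa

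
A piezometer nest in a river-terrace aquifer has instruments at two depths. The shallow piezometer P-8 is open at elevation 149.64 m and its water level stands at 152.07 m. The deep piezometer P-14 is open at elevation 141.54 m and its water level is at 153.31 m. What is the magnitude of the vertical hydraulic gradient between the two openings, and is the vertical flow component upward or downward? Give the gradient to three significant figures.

Total head at P-8: h = 152.07 m (water level in the standpipe).
Total head at P-14: h = 153.31 m.
Δh = h(P-8) − h(P-14) = 152.07 − 153.31 = -1.24 m.
Vertical separation Δz = 149.64 − 141.54 = 8.10 m.
|i_v| = |Δh| / Δz = 1.24 / 8.10 = 0.153.
Head is higher in the deep piezometer, so vertical flow is upward (discharge condition).

|i_v| ≈ 0.153; vertical flow is upward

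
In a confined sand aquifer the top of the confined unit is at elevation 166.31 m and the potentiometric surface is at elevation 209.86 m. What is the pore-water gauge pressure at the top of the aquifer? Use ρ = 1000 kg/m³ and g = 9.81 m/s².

Pressure head at the aquifer top: ψ = h − z = 209.86 − 166.31 = 43.55 m.
P = ρgψ = 1000 × 9.81 × 43.55 = 427226 Pa ≈ 427 kPa.

P ≈ 427 kPa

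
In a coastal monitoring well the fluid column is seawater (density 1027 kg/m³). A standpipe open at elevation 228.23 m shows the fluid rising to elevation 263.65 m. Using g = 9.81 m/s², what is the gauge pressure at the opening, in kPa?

P ≈ 357 kPa

Pressure head ψ = h − z = 263.65 − 228.23 = 35.42 m.
P = ρgψ = 1027 × 9.81 × 35.42 = 356852 Pa ≈ 357 kPa.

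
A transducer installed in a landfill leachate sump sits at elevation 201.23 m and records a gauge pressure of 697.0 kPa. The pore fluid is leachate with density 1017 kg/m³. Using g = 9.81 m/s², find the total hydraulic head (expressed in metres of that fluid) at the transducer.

ψ = P/(ρg) = 697.0×1000 / (1017 × 9.81) = 69.86 m.
h = z + ψ = 201.23 + 69.86 = 271.09 m.

h ≈ 271.09 m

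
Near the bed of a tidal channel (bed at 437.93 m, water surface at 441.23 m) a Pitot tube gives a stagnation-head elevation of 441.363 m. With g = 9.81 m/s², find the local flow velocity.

v ≈ 1.62 m/s

Near the bed, under hydrostatic conditions, the piezometric head (z + ψ) equals the free-surface elevation, 441.23 m.
Velocity head = total − piezometric = 441.363 − 441.23 = 0.133 m.
v = √(2g·h_v) = √(2 × 9.81 × 0.133) = 1.62 m/s.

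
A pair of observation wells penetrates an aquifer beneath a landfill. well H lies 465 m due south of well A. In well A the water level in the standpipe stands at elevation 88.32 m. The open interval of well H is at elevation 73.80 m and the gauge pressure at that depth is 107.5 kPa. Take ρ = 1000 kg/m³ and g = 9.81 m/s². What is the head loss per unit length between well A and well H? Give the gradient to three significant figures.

Total head at well A: h = 88.32 m (water level in the piezometer is the total head).
Pressure head at well H: ψ = P/(ρg) = 107.5×1000 / (1000 × 9.81) = 10.96 m.
Total head at well H: h = z + ψ = 73.80 + 10.96 = 84.76 m.
Head difference: h(well A) − h(well H) = 88.32 − 84.76 = 3.56 m.
Hydraulic gradient: i = |Δh| / L = 3.56 / 465 = 0.00766.

i ≈ 0.00766 m/m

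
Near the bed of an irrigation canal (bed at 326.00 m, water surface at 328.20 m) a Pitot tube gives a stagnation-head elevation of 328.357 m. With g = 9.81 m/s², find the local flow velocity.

v ≈ 1.76 m/s

Near the bed, under hydrostatic conditions, the piezometric head (z + ψ) equals the free-surface elevation, 328.20 m.
Velocity head = total − piezometric = 328.357 − 328.20 = 0.157 m.
v = √(2g·h_v) = √(2 × 9.81 × 0.157) = 1.76 m/s.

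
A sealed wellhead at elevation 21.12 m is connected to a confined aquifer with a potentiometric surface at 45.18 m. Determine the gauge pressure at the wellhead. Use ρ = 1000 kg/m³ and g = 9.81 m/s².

P ≈ 236 kPa

Head above the cap: Δh = 45.18 − 21.12 = 24.06 m.
P = ρgΔh = 1000 × 9.81 × 24.06 = 236029 Pa ≈ 236 kPa.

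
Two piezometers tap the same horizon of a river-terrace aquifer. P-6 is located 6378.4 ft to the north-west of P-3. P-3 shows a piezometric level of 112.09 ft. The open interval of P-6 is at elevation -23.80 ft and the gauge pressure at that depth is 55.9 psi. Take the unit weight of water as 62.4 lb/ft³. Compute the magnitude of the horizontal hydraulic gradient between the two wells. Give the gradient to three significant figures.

i ≈ 0.00108

Total head at P-3: h = 112.09 ft (water level in the piezometer is the total head).
Pressure head at P-6: ψ = 144·P/γ = 144 × 55.9 / 62.4 = 129.00 ft.
Total head at P-6: h = z + ψ = -23.80 + 129.00 = 105.20 ft.
Head difference: h(P-3) − h(P-6) = 112.09 − 105.20 = 6.89 ft.
Hydraulic gradient: i = |Δh| / L = 6.89 / 6378.4 = 0.00108.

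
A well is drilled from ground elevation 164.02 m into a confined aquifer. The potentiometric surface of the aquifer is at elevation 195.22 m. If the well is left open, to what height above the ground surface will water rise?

Water rises to the potentiometric surface, so the rise above ground = 195.22 − 164.02 = 31.20 m.

≈ 31.20 m above ground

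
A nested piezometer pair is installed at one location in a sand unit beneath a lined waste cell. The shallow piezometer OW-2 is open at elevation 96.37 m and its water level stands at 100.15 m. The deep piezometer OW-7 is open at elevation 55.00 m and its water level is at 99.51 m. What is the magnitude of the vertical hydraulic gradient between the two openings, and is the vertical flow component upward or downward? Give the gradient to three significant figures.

Total head at OW-2: h = 100.15 m (water level in the standpipe).
Total head at OW-7: h = 99.51 m.
Δh = h(OW-2) − h(OW-7) = 100.15 − 99.51 = 0.64 m.
Vertical separation Δz = 96.37 − 55.00 = 41.37 m.
|i_v| = |Δh| / Δz = 0.64 / 41.37 = 0.0155.
Head is higher in the shallow piezometer, so vertical flow is downward (recharge condition).

|i_v| ≈ 0.0155; vertical flow is downward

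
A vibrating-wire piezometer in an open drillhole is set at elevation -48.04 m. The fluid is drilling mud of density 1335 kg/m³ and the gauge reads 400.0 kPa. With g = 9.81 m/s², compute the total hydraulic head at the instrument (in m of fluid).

h ≈ -17.50 m

ψ = P/(ρg) = 400.0×1000 / (1335 × 9.81) = 30.54 m.
h = z + ψ = -48.04 + 30.54 = -17.50 m.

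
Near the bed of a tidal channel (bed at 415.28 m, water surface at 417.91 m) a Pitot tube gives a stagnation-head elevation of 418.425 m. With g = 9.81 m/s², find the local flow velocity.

Near the bed, under hydrostatic conditions, the piezometric head (z + ψ) equals the free-surface elevation, 417.91 m.
Velocity head = total − piezometric = 418.425 − 417.91 = 0.515 m.
v = √(2g·h_v) = √(2 × 9.81 × 0.515) = 3.18 m/s.

v ≈ 3.18 m/s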